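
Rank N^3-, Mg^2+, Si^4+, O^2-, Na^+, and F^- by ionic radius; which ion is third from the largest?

These species are isoelectronic with 10 electrons. The only difference is the number of protons: Si^4+ (Z=14), Mg^2+ (Z=12), Na^+ (Z=11), F^- (Z=9), O^2- (Z=8), N^3- (Z=7). The strongest nuclear pull (Si^4+) gives the smallest ion.
Ordering: Si^4+ < Mg^2+ < Na^+ < F^- < O^2- < N^3-. The third largest is F^-.

F^-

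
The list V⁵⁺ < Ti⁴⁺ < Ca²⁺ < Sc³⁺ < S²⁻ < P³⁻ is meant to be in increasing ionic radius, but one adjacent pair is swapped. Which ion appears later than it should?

Sc³⁺

Check each adjacent pair. Ca²⁺ and Sc³⁺ are reversed: they are isoelectronic (18 e⁻) and Sc has more protons than Ca (21 vs 20), making Sc³⁺ smaller. No other neighbouring pair contradicts the periodic trends, so Sc³⁺ is the ion listed too late.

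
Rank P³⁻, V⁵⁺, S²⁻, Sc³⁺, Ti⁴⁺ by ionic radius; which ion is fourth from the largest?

Ti⁴⁺

Isoelectronic series (18 e⁻ each). Size is set by nuclear charge: more protons means a smaller ion. V⁵⁺ (Z=23), Ti⁴⁺ (Z=22), Sc³⁺ (Z=21), S²⁻ (Z=16), P³⁻ (Z=15).
Full ascending order: V⁵⁺ < Ti⁴⁺ < Sc³⁺ < S²⁻ < P³⁻. Counting from the largest, position 4 is Ti⁴⁺.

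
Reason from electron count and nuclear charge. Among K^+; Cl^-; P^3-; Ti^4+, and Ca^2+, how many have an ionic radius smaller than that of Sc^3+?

1

Each ion has 18 electrons. The ranking follows nuclear charge in reverse — greater Z gives a smaller radius. Ti^4+ (Z=22), Sc^3+ (Z=21), Ca^2+ (Z=20), K^+ (Z=19), Cl^- (Z=17), P^3- (Z=15).
Overall: Ti^4+ < Sc^3+ < Ca^2+ < K^+ < Cl^- < P^3-. Sc^3+ has 1 below it and 4 above. Count: 1.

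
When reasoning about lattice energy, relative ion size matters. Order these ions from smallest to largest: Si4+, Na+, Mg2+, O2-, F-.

Si4+ < Mg2+ < Na+ < F- < O2-

Each ion has 10 electrons. The ranking follows nuclear charge in reverse — greater Z gives a smaller radius. Si4+ (Z=14), Mg2+ (Z=12), Na+ (Z=11), F- (Z=9), O2- (Z=8).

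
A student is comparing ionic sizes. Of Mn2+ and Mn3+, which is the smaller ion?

Mn3+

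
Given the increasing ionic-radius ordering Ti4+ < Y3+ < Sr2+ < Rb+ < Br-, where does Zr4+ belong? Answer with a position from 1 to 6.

Work out protons and electrons: Ti4+ has 18 e⁻ (Z=22), Zr4+ has 36 e⁻ (Z=40), Y3+ has 36 e⁻ (Z=39), Sr2+ has 36 e⁻ (Z=38), Rb+ has 36 e⁻ (Z=37), Br- has 36 e⁻ (Z=35). Ti4+ < Zr4+ (same group, 1 shell fewer); Zr4+ < Y3+ (both 36 e⁻, Z=40>39); Y3+ < Sr2+ (isoelectronic, higher Z=39 is smaller); Sr2+ < Rb+ (both 36 e⁻, Z=38>37); Rb+ < Br- (both 36 e⁻, Z=37>35).
The complete sequence is Ti4+ < Zr4+ < Y3+ < Sr2+ < Rb+ < Br-. Zr4+ sits at position 2.

2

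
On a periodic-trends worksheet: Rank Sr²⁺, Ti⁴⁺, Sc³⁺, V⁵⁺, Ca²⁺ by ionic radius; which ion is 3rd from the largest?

Sc³⁺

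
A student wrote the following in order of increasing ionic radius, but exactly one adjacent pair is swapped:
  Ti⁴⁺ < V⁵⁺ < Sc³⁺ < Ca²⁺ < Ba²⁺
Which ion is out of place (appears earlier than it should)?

Compare adjacent ions: they are isoelectronic (18 e⁻) and V has more protons than Ti (23 vs 22), making V⁵⁺ smaller — yet in this increasing list Ti⁴⁺ sits before V⁵⁺. Nothing else is reversed, so Ti⁴⁺ should move one place to the right.

Ti⁴⁺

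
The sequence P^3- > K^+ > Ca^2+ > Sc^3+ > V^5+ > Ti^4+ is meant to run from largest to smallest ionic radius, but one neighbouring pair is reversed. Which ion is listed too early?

V^5+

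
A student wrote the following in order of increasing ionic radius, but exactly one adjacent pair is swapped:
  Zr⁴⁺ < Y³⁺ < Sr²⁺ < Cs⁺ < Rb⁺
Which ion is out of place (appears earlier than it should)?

Check each adjacent pair. Cs⁺ and Rb⁺ are reversed: both in group 1 with the same charge; Rb⁺ (period 5) has the smaller radius. No other neighbouring pair contradicts the periodic trends, so Cs⁺ is the ion listed too early.

Cs⁺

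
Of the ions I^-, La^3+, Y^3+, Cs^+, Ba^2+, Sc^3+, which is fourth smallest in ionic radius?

Ba^2+

First list Z and electron count for each: Sc^3+: 18 e⁻, Z=21, Y^3+: 36 e⁻, Z=39, La^3+: 54 e⁻, Z=57, Ba^2+: 54 e⁻, Z=56, Cs^+: 54 e⁻, Z=55, I^-: 54 e⁻, Z=53. Sc^3+ < Y^3+ (same group, period 4 vs 5); Y^3+ < La^3+ (same group, 1 shell fewer); La^3+ < Ba^2+ (both 54 e⁻, Z=57>56); Ba^2+ < Cs^+ (isoelectronic, higher Z=56 is smaller); Cs^+ < I^- (both 54 e⁻, Z=55>53).
That gives Sc^3+ < Y^3+ < La^3+ < Ba^2+ < Cs^+ < I^-. From the smallest end, number 4 is Ba^2+.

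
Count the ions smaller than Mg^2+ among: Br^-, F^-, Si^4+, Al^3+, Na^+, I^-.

First list Z and electron count for each: Si^4+: 10 e⁻, Z=14, Al^3+: 10 e⁻, Z=13, Mg^2+: 10 e⁻, Z=12, Na^+: 10 e⁻, Z=11, F^-: 10 e⁻, Z=9, Br^-: 36 e⁻, Z=35, I^-: 54 e⁻, Z=53. Si^4+ < Al^3+ (isoelectronic, higher Z=14 is smaller); Al^3+ < Mg^2+ (isoelectronic, higher Z=13 is smaller); Mg^2+ < Na^+ (both 10 e⁻, Z=12>11); Na^+ < F^- (isoelectronic, higher Z=11 is smaller); F^- < Br^- (same group, period 2 vs 4); Br^- < I^- (same group, 1 shell fewer).
Placing each against Mg^2+: smaller — Si^4+, Al^3+; larger — Na^+, F^-, Br^-, I^-. That's 2.

2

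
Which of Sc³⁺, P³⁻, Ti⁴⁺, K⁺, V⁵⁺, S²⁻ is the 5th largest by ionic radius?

These species are isoelectronic with 18 electrons. The only difference is the number of protons: V⁵⁺ (Z=23), Ti⁴⁺ (Z=22), Sc³⁺ (Z=21), K⁺ (Z=19), S²⁻ (Z=16), P³⁻ (Z=15). The strongest nuclear pull (V⁵⁺) gives the smallest ion.
That gives V⁵⁺ < Ti⁴⁺ < Sc³⁺ < K⁺ < S²⁻ < P³⁻. From the largest end, number 5 is Ti⁴⁺.

Ti⁴⁺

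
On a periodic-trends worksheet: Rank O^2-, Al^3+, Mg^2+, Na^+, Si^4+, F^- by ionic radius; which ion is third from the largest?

Na^+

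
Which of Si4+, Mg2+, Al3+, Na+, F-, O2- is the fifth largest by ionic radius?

These species are isoelectronic with 10 electrons. The only difference is the number of protons: Si4+ (Z=14), Al3+ (Z=13), Mg2+ (Z=12), Na+ (Z=11), F- (Z=9), O2- (Z=8). The strongest nuclear pull (Si4+) gives the smallest ion.
That gives Si4+ < Al3+ < Mg2+ < Na+ < F- < O2-. From the largest end, number 5 is Al3+.

Al3+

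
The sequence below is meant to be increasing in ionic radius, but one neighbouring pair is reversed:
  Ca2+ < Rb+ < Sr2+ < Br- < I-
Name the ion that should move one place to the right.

Check each adjacent pair. Rb+ and Sr2+ are reversed: they are isoelectronic (36 e⁻) and Sr has more protons than Rb (38 vs 37), making Sr2+ smaller. No other neighbouring pair contradicts the periodic trends, so Rb+ is the ion listed too early.

Rb+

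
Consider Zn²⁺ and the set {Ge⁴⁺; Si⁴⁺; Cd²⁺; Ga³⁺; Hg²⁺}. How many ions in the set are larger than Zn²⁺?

First list Z and electron count for each: Si⁴⁺ (Z=14, 10 e⁻), Ge⁴⁺ (Z=32, 28 e⁻), Ga³⁺ (Z=31, 28 e⁻), Zn²⁺ (Z=30, 28 e⁻), Cd²⁺ (Z=48, 46 e⁻), Hg²⁺ (Z=80, 78 e⁻). Si⁴⁺ < Ge⁴⁺ (same group, 1 shell fewer); Ge⁴⁺ < Ga³⁺ (isoelectronic, higher Z=32 is smaller); Ga³⁺ < Zn²⁺ (isoelectronic, higher Z=31 is smaller); Zn²⁺ < Cd²⁺ (same group, 1 shell fewer); Cd²⁺ < Hg²⁺ (same group, period 5 vs 6).
Relative to Zn²⁺, the ions that are larger are Cd²⁺, Hg²⁺. So 2 are larger.

2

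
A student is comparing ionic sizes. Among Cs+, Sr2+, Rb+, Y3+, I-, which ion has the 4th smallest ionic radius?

Electron counts and nuclear charges: Y3+ (Z=39, 36 e⁻), Sr2+ (Z=38, 36 e⁻), Rb+ (Z=37, 36 e⁻), Cs+ (Z=55, 54 e⁻), I- (Z=53, 54 e⁻). Y3+ < Sr2+ (both 36 e⁻, Z=39>38); Sr2+ < Rb+ (isoelectronic, higher Z=38 is smaller); Rb+ < Cs+ (same group, 1 shell fewer); Cs+ < I- (isoelectronic, higher Z=55 is smaller).
Ordering: Y3+ < Sr2+ < Rb+ < Cs+ < I-. The 4th smallest is Cs+.

Cs+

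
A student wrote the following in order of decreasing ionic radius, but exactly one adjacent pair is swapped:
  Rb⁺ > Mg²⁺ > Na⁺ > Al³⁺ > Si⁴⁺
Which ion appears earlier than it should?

Mg²⁺

Scanning neighbour by neighbour, only Mg²⁺/Na⁺ violates a trend: both have 10 electrons but Z(Mg)=12 > Z(Na)=11, so Mg²⁺ should be the smaller of the two. That makes Mg²⁺ the one sitting a position early relative to where it belongs.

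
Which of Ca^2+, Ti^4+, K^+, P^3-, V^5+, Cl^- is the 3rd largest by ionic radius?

Isoelectronic series (18 e⁻ each). Size is set by nuclear charge: more protons means a smaller ion. V^5+ (Z=23), Ti^4+ (Z=22), Ca^2+ (Z=20), K^+ (Z=19), Cl^- (Z=17), P^3- (Z=15).
Ordering: V^5+ < Ti^4+ < Ca^2+ < K^+ < Cl^- < P^3-. The 3rd largest is K^+.

K^+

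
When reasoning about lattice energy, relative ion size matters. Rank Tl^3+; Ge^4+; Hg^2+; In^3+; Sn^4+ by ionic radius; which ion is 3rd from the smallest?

In^3+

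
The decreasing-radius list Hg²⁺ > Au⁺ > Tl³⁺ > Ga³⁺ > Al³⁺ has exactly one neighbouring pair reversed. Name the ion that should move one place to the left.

Au⁺

The pair Hg²⁺, Au⁺ is the wrong way round — Hg²⁺ and Au⁺ share 78 electrons; the higher nuclear charge on Hg (Z=80) contracts it more, so Hg²⁺ < Au⁺. All other adjacent pairs agree with periodic trends, so Au⁺ is the misplaced ion.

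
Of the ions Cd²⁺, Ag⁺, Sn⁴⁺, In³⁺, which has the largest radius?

All of these have 46 electrons (isoelectronic). With the same electron cloud, the ion with the most protons pulls it in tightest. Nuclear charges: Sn⁴⁺ (Z=50), In³⁺ (Z=49), Cd²⁺ (Z=48), Ag⁺ (Z=47). Highest Z is smallest.

Ag⁺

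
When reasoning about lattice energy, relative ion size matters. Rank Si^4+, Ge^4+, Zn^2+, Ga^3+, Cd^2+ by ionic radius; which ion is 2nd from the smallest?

Ge^4+

Tabulating Z and e⁻: Si^4+ has 10 e⁻ (Z=14), Ge^4+ has 28 e⁻ (Z=32), Ga^3+ has 28 e⁻ (Z=31), Zn^2+ has 28 e⁻ (Z=30), Cd^2+ has 46 e⁻ (Z=48). Si^4+ < Ge^4+ (same group, period 3 vs 4); Ge^4+ < Ga^3+ (both 28 e⁻, Z=32>31); Ga^3+ < Zn^2+ (isoelectronic, higher Z=31 is smaller); Zn^2+ < Cd^2+ (same group, 1 shell fewer).
That gives Si^4+ < Ge^4+ < Ga^3+ < Zn^2+ < Cd^2+. From the smallest end, number 2 is Ge^4+.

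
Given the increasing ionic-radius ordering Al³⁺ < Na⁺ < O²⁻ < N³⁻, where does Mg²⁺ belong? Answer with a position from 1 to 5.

2

These species are isoelectronic with 10 electrons. The only difference is the number of protons: Al³⁺ (Z=13), Mg²⁺ (Z=12), Na⁺ (Z=11), O²⁻ (Z=8), N³⁻ (Z=7). The strongest nuclear pull (Al³⁺) gives the smallest ion.
Merged order: Al³⁺ < Mg²⁺ < Na⁺ < O²⁻ < N³⁻ — Mg²⁺ is number 2.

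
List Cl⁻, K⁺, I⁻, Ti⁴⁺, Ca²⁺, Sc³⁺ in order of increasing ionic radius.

Ti⁴⁺: 18 e⁻, Z=22, Sc³⁺: 18 e⁻, Z=21, Ca²⁺: 18 e⁻, Z=20, K⁺: 18 e⁻, Z=19, Cl⁻: 18 e⁻, Z=17, I⁻: 54 e⁻, Z=53. Ti⁴⁺ < Sc³⁺ (both 18 e⁻, Z=22>21); Sc³⁺ < Ca²⁺ (isoelectronic, higher Z=21 is smaller); Ca²⁺ < K⁺ (isoelectronic, higher Z=20 is smaller); K⁺ < Cl⁻ (both 18 e⁻, Z=19>17); Cl⁻ < I⁻ (same group, 2 shells fewer).

Ti⁴⁺ < Sc³⁺ < Ca²⁺ < K⁺ < Cl⁻ < I⁻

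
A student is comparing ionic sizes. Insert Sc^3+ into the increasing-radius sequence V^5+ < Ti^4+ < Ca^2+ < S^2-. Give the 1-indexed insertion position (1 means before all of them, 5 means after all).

All of these have 18 electrons (isoelectronic). With the same electron cloud, the ion with the most protons pulls it in tightest. Nuclear charges: V^5+ (Z=23), Ti^4+ (Z=22), Sc^3+ (Z=21), Ca^2+ (Z=20), S^2- (Z=16). Highest Z is smallest.
Merged order: V^5+ < Ti^4+ < Sc^3+ < Ca^2+ < S^2- — Sc^3+ is number 3.

3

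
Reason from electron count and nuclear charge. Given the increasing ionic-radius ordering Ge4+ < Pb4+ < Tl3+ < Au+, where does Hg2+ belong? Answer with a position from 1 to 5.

Tabulating Z and e⁻: Ge4+ has 28 e⁻ (Z=32), Pb4+ has 78 e⁻ (Z=82), Tl3+ has 78 e⁻ (Z=81), Hg2+ has 78 e⁻ (Z=80), Au+ has 78 e⁻ (Z=79). Ge4+ < Pb4+ (same group, period 4 vs 6); Pb4+ < Tl3+ (isoelectronic, higher Z=82 is smaller); Tl3+ < Hg2+ (isoelectronic, higher Z=81 is smaller); Hg2+ < Au+ (both 78 e⁻, Z=80>79).
With Hg2+ included the full order is Ge4+ < Pb4+ < Tl3+ < Hg2+ < Au+, so it takes position 4.

4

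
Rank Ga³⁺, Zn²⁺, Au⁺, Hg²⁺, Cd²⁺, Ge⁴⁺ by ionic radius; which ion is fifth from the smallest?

Electron counts and nuclear charges: Ge⁴⁺: 28 e⁻, Z=32, Ga³⁺: 28 e⁻, Z=31, Zn²⁺: 28 e⁻, Z=30, Cd²⁺: 46 e⁻, Z=48, Hg²⁺: 78 e⁻, Z=80, Au⁺: 78 e⁻, Z=79. Ge⁴⁺ < Ga³⁺ (isoelectronic, higher Z=32 is smaller); Ga³⁺ < Zn²⁺ (isoelectronic, higher Z=31 is smaller); Zn²⁺ < Cd²⁺ (same group, period 4 vs 5); Cd²⁺ < Hg²⁺ (same group, 1 shell fewer); Hg²⁺ < Au⁺ (isoelectronic, higher Z=80 is smaller).
Full ascending order: Ge⁴⁺ < Ga³⁺ < Zn²⁺ < Cd²⁺ < Hg²⁺ < Au⁺. Counting from the smallest, position 5 is Hg²⁺.

Hg²⁺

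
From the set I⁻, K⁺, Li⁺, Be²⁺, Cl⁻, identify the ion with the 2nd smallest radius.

Li⁺

Electron counts and nuclear charges: Be²⁺ (Z=4, 2 e⁻), Li⁺ (Z=3, 2 e⁻), K⁺ (Z=19, 18 e⁻), Cl⁻ (Z=17, 18 e⁻), I⁻ (Z=53, 54 e⁻). Be²⁺ < Li⁺ (isoelectronic, higher Z=4 is smaller); Li⁺ < K⁺ (same group, 2 shells fewer); K⁺ < Cl⁻ (isoelectronic, higher Z=19 is smaller); Cl⁻ < I⁻ (same group, 2 shells fewer).
That gives Be²⁺ < Li⁺ < K⁺ < Cl⁻ < I⁻. From the smallest end, number 2 is Li⁺.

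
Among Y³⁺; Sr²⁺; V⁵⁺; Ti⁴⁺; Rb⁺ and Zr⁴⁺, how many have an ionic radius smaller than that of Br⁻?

Electron counts and nuclear charges: V⁵⁺ (Z=23, 18 e⁻), Ti⁴⁺ (Z=22, 18 e⁻), Zr⁴⁺ (Z=40, 36 e⁻), Y³⁺ (Z=39, 36 e⁻), Sr²⁺ (Z=38, 36 e⁻), Rb⁺ (Z=37, 36 e⁻), Br⁻ (Z=35, 36 e⁻). V⁵⁺ < Ti⁴⁺ (both 18 e⁻, Z=23>22); Ti⁴⁺ < Zr⁴⁺ (same group, period 4 vs 5); Zr⁴⁺ < Y³⁺ (both 36 e⁻, Z=40>39); Y³⁺ < Sr²⁺ (both 36 e⁻, Z=39>38); Sr²⁺ < Rb⁺ (both 36 e⁻, Z=38>37); Rb⁺ < Br⁻ (both 36 e⁻, Z=37>35).
Ordering all of them (including Br⁻) by radius gives V⁵⁺ < Ti⁴⁺ < Zr⁴⁺ < Y³⁺ < Sr²⁺ < Rb⁺ < Br⁻. That's 6.

6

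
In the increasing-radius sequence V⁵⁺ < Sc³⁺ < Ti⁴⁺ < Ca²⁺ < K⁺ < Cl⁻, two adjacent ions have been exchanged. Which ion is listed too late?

Ti⁴⁺

The pair Sc³⁺, Ti⁴⁺ is the wrong way round — both have 18 electrons but Z(Ti)=22 > Z(Sc)=21, so Ti⁴⁺ should be the smaller of the two. All other adjacent pairs agree with periodic trends, so Ti⁴⁺ is the misplaced ion.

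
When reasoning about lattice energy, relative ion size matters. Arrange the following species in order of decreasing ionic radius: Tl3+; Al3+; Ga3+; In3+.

All are in the same group with charge +3. Radius grows down the group as n (the outermost shell) increases.

Tl3+ > In3+ > Ga3+ > Al3+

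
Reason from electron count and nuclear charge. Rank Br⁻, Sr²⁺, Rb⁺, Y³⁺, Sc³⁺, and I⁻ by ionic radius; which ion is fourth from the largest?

First list Z and electron count for each: Sc³⁺: 18 e⁻, Z=21, Y³⁺: 36 e⁻, Z=39, Sr²⁺: 36 e⁻, Z=38, Rb⁺: 36 e⁻, Z=37, Br⁻: 36 e⁻, Z=35, I⁻: 54 e⁻, Z=53. Sc³⁺ < Y³⁺ (same group, 1 shell fewer); Y³⁺ < Sr²⁺ (both 36 e⁻, Z=39>38); Sr²⁺ < Rb⁺ (both 36 e⁻, Z=38>37); Rb⁺ < Br⁻ (both 36 e⁻, Z=37>35); Br⁻ < I⁻ (same group, period 4 vs 5).
That gives Sc³⁺ < Y³⁺ < Sr²⁺ < Rb⁺ < Br⁻ < I⁻. From the largest end, number 4 is Sr²⁺.

Sr²⁺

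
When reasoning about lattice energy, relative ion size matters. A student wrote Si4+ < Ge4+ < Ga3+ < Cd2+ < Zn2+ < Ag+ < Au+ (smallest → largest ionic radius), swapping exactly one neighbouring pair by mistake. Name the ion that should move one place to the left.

The pair Cd2+, Zn2+ is the wrong way round — Zn2+ and Cd2+ are in one column with the same charge; the lighter period-4 ion has one fewer shell and is smaller. All other adjacent pairs agree with periodic trends, so Zn2+ is the misplaced ion.

Zn2+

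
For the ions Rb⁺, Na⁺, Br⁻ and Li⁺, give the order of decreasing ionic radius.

Br⁻ > Rb⁺ > Na⁺ > Li⁺

Work out protons and electrons: Li⁺ (Z=3, 2 e⁻), Na⁺ (Z=11, 10 e⁻), Rb⁺ (Z=37, 36 e⁻), Br⁻ (Z=35, 36 e⁻). Li⁺ < Na⁺ (same group, 1 shell fewer); Na⁺ < Rb⁺ (same group, 2 shells fewer); Rb⁺ < Br⁻ (both 36 e⁻, Z=37>35).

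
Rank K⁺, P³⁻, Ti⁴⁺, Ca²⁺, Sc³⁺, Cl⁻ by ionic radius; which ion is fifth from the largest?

Sc³⁺

These species are isoelectronic with 18 electrons. The only difference is the number of protons: Ti⁴⁺ (Z=22), Sc³⁺ (Z=21), Ca²⁺ (Z=20), K⁺ (Z=19), Cl⁻ (Z=17), P³⁻ (Z=15). The strongest nuclear pull (Ti⁴⁺) gives the smallest ion.
So the order is Ti⁴⁺ < Sc³⁺ < Ca²⁺ < K⁺ < Cl⁻ < P³⁻; the 5th-largest ion is Sc³⁺.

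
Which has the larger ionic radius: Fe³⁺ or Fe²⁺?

For a single element, ionic radius drops as positive charge rises — Fe³⁺ < Fe²⁺.

Fe²⁺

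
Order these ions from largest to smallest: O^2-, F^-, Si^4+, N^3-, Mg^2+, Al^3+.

Isoelectronic series (10 e⁻ each). Size is set by nuclear charge: more protons means a smaller ion. Si^4+ (Z=14), Al^3+ (Z=13), Mg^2+ (Z=12), F^- (Z=9), O^2- (Z=8), N^3- (Z=7).

N^3- > O^2- > F^- > Mg^2+ > Al^3+ > Si^4+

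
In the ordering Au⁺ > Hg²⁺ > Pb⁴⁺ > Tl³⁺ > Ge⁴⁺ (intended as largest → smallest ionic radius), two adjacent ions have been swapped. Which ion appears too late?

Compare adjacent ions: Pb⁴⁺ and Tl³⁺ share 78 electrons; the higher nuclear charge on Pb (Z=82) contracts it more, so Pb⁴⁺ < Tl³⁺ — yet in this decreasing list Pb⁴⁺ sits before Tl³⁺. Nothing else is reversed, so Tl³⁺ should move one place to the left.

Tl³⁺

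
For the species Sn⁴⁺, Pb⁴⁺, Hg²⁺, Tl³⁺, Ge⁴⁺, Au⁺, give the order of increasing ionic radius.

Ge⁴⁺ < Sn⁴⁺ < Pb⁴⁺ < Tl³⁺ < Hg²⁺ < Au⁺

Ge⁴⁺ has 28 e⁻ (Z=32), Sn⁴⁺ has 46 e⁻ (Z=50), Pb⁴⁺ has 78 e⁻ (Z=82), Tl³⁺ has 78 e⁻ (Z=81), Hg²⁺ has 78 e⁻ (Z=80), Au⁺ has 78 e⁻ (Z=79). Ge⁴⁺ < Sn⁴⁺ (same group, 1 shell fewer); Sn⁴⁺ < Pb⁴⁺ (same group, period 5 vs 6); Pb⁴⁺ < Tl³⁺ (both 78 e⁻, Z=82>81); Tl³⁺ < Hg²⁺ (isoelectronic, higher Z=81 is smaller); Hg²⁺ < Au⁺ (both 78 e⁻, Z=80>79).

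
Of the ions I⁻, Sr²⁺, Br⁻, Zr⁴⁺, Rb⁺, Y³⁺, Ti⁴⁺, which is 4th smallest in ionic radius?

Sr²⁺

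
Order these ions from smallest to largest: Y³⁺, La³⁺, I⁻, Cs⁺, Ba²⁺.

Y³⁺ < La³⁺ < Ba²⁺ < Cs⁺ < I⁻

Electron counts and nuclear charges: Y³⁺ (Z=39, 36 e⁻), La³⁺ (Z=57, 54 e⁻), Ba²⁺ (Z=56, 54 e⁻), Cs⁺ (Z=55, 54 e⁻), I⁻ (Z=53, 54 e⁻). Y³⁺ < La³⁺ (same group, period 5 vs 6); La³⁺ < Ba²⁺ (isoelectronic, higher Z=57 is smaller); Ba²⁺ < Cs⁺ (isoelectronic, higher Z=56 is smaller); Cs⁺ < I⁻ (isoelectronic, higher Z=55 is smaller).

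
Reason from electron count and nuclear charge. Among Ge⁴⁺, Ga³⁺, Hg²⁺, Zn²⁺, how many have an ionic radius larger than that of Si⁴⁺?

4

Electron counts and nuclear charges: Si⁴⁺ has 10 e⁻ (Z=14), Ge⁴⁺ has 28 e⁻ (Z=32), Ga³⁺ has 28 e⁻ (Z=31), Zn²⁺ has 28 e⁻ (Z=30), Hg²⁺ has 78 e⁻ (Z=80). Si⁴⁺ < Ge⁴⁺ (same group, 1 shell fewer); Ge⁴⁺ < Ga³⁺ (isoelectronic, higher Z=32 is smaller); Ga³⁺ < Zn²⁺ (isoelectronic, higher Z=31 is smaller); Zn²⁺ < Hg²⁺ (same group, period 4 vs 6).
Overall: Si⁴⁺ < Ge⁴⁺ < Ga³⁺ < Zn²⁺ < Hg²⁺. Si⁴⁺ has 0 below it and 4 above. So 4 are larger.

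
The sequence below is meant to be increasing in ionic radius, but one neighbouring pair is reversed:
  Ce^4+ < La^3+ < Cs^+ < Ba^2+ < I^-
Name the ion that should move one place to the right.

The pair Cs^+, Ba^2+ is the wrong way round — Ba^2+ and Cs^+ share 54 electrons; the higher nuclear charge on Ba (Z=56) contracts it more, so Ba^2+ < Cs^+. All other adjacent pairs agree with periodic trends, so Cs^+ is the misplaced ion.

Cs^+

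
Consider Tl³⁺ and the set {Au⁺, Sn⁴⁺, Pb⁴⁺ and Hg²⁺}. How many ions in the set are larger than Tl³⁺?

2

Electron counts and nuclear charges: Sn⁴⁺: 46 e⁻, Z=50, Pb⁴⁺: 78 e⁻, Z=82, Tl³⁺: 78 e⁻, Z=81, Hg²⁺: 78 e⁻, Z=80, Au⁺: 78 e⁻, Z=79. Sn⁴⁺ < Pb⁴⁺ (same group, 1 shell fewer); Pb⁴⁺ < Tl³⁺ (isoelectronic, higher Z=82 is smaller); Tl³⁺ < Hg²⁺ (isoelectronic, higher Z=81 is smaller); Hg²⁺ < Au⁺ (isoelectronic, higher Z=80 is smaller).
Ordering all of them (including Tl³⁺) by radius gives Sn⁴⁺ < Pb⁴⁺ < Tl³⁺ < Hg²⁺ < Au⁺. So 2 are larger.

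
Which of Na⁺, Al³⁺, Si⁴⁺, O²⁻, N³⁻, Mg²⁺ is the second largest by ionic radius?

Each ion has 10 electrons. The ranking follows nuclear charge in reverse — greater Z gives a smaller radius. Si⁴⁺ (Z=14), Al³⁺ (Z=13), Mg²⁺ (Z=12), Na⁺ (Z=11), O²⁻ (Z=8), N³⁻ (Z=7).
Full ascending order: Si⁴⁺ < Al³⁺ < Mg²⁺ < Na⁺ < O²⁻ < N³⁻. Counting from the largest, position 2 is O²⁻.

O²⁻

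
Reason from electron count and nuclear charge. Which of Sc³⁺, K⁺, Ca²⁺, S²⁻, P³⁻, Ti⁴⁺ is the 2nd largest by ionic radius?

S²⁻

All of these have 18 electrons (isoelectronic). With the same electron cloud, the ion with the most protons pulls it in tightest. Nuclear charges: Ti⁴⁺ (Z=22), Sc³⁺ (Z=21), Ca²⁺ (Z=20), K⁺ (Z=19), S²⁻ (Z=16), P³⁻ (Z=15). Highest Z is smallest.
So the order is Ti⁴⁺ < Sc³⁺ < Ca²⁺ < K⁺ < S²⁻ < P³⁻; the 2nd-largest ion is S²⁻.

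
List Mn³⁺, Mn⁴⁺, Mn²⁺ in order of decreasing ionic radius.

Mn²⁺ > Mn³⁺ > Mn⁴⁺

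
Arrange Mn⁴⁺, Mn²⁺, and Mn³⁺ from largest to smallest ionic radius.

Mn²⁺ > Mn³⁺ > Mn⁴⁺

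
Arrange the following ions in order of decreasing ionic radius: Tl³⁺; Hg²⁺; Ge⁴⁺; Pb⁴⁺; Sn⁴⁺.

Hg²⁺ > Tl³⁺ > Pb⁴⁺ > Sn⁴⁺ > Ge⁴⁺

First list Z and electron count for each: Ge⁴⁺ (Z=32, 28 e⁻), Sn⁴⁺ (Z=50, 46 e⁻), Pb⁴⁺ (Z=82, 78 e⁻), Tl³⁺ (Z=81, 78 e⁻), Hg²⁺ (Z=80, 78 e⁻). Ge⁴⁺ < Sn⁴⁺ (same group, period 4 vs 5); Sn⁴⁺ < Pb⁴⁺ (same group, 1 shell fewer); Pb⁴⁺ < Tl³⁺ (isoelectronic, higher Z=82 is smaller); Tl³⁺ < Hg²⁺ (isoelectronic, higher Z=81 is smaller).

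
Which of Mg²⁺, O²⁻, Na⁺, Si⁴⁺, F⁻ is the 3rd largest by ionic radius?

Na⁺

These species are isoelectronic with 10 electrons. The only difference is the number of protons: Si⁴⁺ (Z=14), Mg²⁺ (Z=12), Na⁺ (Z=11), F⁻ (Z=9), O²⁻ (Z=8). The strongest nuclear pull (Si⁴⁺) gives the smallest ion.
Full ascending order: Si⁴⁺ < Mg²⁺ < Na⁺ < F⁻ < O²⁻. Counting from the largest, position 3 is Na⁺.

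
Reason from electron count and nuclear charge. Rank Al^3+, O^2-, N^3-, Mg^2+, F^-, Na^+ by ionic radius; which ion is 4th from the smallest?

These species are isoelectronic with 10 electrons. The only difference is the number of protons: Al^3+ (Z=13), Mg^2+ (Z=12), Na^+ (Z=11), F^- (Z=9), O^2- (Z=8), N^3- (Z=7). The strongest nuclear pull (Al^3+) gives the smallest ion.
So the order is Al^3+ < Mg^2+ < Na^+ < F^- < O^2- < N^3-; the 4th-smallest ion is F^-.

F^-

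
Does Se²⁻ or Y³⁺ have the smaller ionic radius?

All of these have 36 electrons (isoelectronic). With the same electron cloud, the ion with the most protons pulls it in tightest. Nuclear charges: Y³⁺ (Z=39), Se²⁻ (Z=34). Highest Z is smallest.

Y³⁺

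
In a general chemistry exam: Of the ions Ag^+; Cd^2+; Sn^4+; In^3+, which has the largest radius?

These species are isoelectronic with 46 electrons. The only difference is the number of protons: Sn^4+ (Z=50), In^3+ (Z=49), Cd^2+ (Z=48), Ag^+ (Z=47). The strongest nuclear pull (Sn^4+) gives the smallest ion.

Ag^+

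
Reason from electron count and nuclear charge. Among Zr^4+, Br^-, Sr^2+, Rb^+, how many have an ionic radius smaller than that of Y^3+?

1

Each ion has 36 electrons. The ranking follows nuclear charge in reverse — greater Z gives a smaller radius. Zr^4+ (Z=40), Y^3+ (Z=39), Sr^2+ (Z=38), Rb^+ (Z=37), Br^- (Z=35).
Relative to Y^3+, the ions that are smaller are Zr^4+. So 1 is smaller.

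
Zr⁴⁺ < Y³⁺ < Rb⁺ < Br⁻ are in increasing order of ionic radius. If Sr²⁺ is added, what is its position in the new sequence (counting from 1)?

3

Each ion has 36 electrons. The ranking follows nuclear charge in reverse — greater Z gives a smaller radius. Zr⁴⁺ (Z=40), Y³⁺ (Z=39), Sr²⁺ (Z=38), Rb⁺ (Z=37), Br⁻ (Z=35).
With Sr²⁺ included the full order is Zr⁴⁺ < Y³⁺ < Sr²⁺ < Rb⁺ < Br⁻, so it takes position 3.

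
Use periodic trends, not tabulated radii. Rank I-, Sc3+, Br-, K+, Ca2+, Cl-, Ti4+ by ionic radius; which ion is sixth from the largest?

Sc3+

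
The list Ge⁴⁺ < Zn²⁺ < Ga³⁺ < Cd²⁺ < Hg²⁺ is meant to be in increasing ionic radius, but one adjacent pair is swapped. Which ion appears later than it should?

Scanning neighbour by neighbour, only Zn²⁺/Ga³⁺ violates a trend: they are isoelectronic (28 e⁻) and Ga has more protons than Zn (31 vs 30), making Ga³⁺ smaller. That makes Ga³⁺ the one sitting a position late relative to where it belongs.

Ga³⁺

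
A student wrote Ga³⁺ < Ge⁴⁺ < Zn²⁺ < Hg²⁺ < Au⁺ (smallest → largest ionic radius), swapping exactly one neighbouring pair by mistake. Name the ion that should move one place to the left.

Ge⁴⁺

Scanning neighbour by neighbour, only Ga³⁺/Ge⁴⁺ violates a trend: both have 28 electrons but Z(Ge)=32 > Z(Ga)=31, so Ge⁴⁺ should be the smaller of the two. That makes Ge⁴⁺ the one sitting a position late relative to where it belongs.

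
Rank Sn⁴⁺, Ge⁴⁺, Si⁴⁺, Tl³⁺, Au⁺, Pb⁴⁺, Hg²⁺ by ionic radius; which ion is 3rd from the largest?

Si⁴⁺ (Z=14, 10 e⁻), Ge⁴⁺ (Z=32, 28 e⁻), Sn⁴⁺ (Z=50, 46 e⁻), Pb⁴⁺ (Z=82, 78 e⁻), Tl³⁺ (Z=81, 78 e⁻), Hg²⁺ (Z=80, 78 e⁻), Au⁺ (Z=79, 78 e⁻). Si⁴⁺ < Ge⁴⁺ (same group, period 3 vs 4); Ge⁴⁺ < Sn⁴⁺ (same group, 1 shell fewer); Sn⁴⁺ < Pb⁴⁺ (same group, period 5 vs 6); Pb⁴⁺ < Tl³⁺ (isoelectronic, higher Z=82 is smaller); Tl³⁺ < Hg²⁺ (both 78 e⁻, Z=81>80); Hg²⁺ < Au⁺ (isoelectronic, higher Z=80 is smaller).
Ordering: Si⁴⁺ < Ge⁴⁺ < Sn⁴⁺ < Pb⁴⁺ < Tl³⁺ < Hg²⁺ < Au⁺. The 3rd largest is Tl³⁺.

Tl³⁺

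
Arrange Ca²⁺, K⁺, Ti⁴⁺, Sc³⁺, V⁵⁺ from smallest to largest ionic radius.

V⁵⁺ < Ti⁴⁺ < Sc³⁺ < Ca²⁺ < K⁺

Each ion has 18 electrons. The ranking follows nuclear charge in reverse — greater Z gives a smaller radius. V⁵⁺ (Z=23), Ti⁴⁺ (Z=22), Sc³⁺ (Z=21), Ca²⁺ (Z=20), K⁺ (Z=19).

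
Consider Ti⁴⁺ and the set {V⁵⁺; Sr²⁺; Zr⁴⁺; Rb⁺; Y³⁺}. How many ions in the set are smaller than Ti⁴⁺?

Work out protons and electrons: V⁵⁺: 18 e⁻, Z=23, Ti⁴⁺: 18 e⁻, Z=22, Zr⁴⁺: 36 e⁻, Z=40, Y³⁺: 36 e⁻, Z=39, Sr²⁺: 36 e⁻, Z=38, Rb⁺: 36 e⁻, Z=37. V⁵⁺ < Ti⁴⁺ (both 18 e⁻, Z=23>22); Ti⁴⁺ < Zr⁴⁺ (same group, 1 shell fewer); Zr⁴⁺ < Y³⁺ (both 36 e⁻, Z=40>39); Y³⁺ < Sr²⁺ (isoelectronic, higher Z=39 is smaller); Sr²⁺ < Rb⁺ (isoelectronic, higher Z=38 is smaller).
Overall: V⁵⁺ < Ti⁴⁺ < Zr⁴⁺ < Y³⁺ < Sr²⁺ < Rb⁺. Ti⁴⁺ has 1 below it and 4 above. So 1 is smaller.

1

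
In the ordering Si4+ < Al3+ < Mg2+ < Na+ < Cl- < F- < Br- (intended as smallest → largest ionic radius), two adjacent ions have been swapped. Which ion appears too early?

Cl-

Check each adjacent pair. Cl- and F- are reversed: F- and Cl- are in one column with the same charge; the lighter period-2 ion has one fewer shell and is smaller. No other neighbouring pair contradicts the periodic trends, so Cl- is the ion listed too early.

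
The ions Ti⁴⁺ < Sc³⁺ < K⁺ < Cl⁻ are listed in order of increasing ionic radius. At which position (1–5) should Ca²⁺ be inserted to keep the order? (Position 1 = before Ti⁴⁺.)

3

All of these have 18 electrons (isoelectronic). With the same electron cloud, the ion with the most protons pulls it in tightest. Nuclear charges: Ti⁴⁺ (Z=22), Sc³⁺ (Z=21), Ca²⁺ (Z=20), K⁺ (Z=19), Cl⁻ (Z=17). Highest Z is smallest.
With Ca²⁺ included the full order is Ti⁴⁺ < Sc³⁺ < Ca²⁺ < K⁺ < Cl⁻, so it takes position 3.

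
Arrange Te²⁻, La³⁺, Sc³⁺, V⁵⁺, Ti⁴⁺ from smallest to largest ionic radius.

V⁵⁺ < Ti⁴⁺ < Sc³⁺ < La³⁺ < Te²⁻

Electron counts and nuclear charges: V⁵⁺ (Z=23, 18 e⁻), Ti⁴⁺ (Z=22, 18 e⁻), Sc³⁺ (Z=21, 18 e⁻), La³⁺ (Z=57, 54 e⁻), Te²⁻ (Z=52, 54 e⁻). V⁵⁺ < Ti⁴⁺ (both 18 e⁻, Z=23>22); Ti⁴⁺ < Sc³⁺ (isoelectronic, higher Z=22 is smaller); Sc³⁺ < La³⁺ (same group, period 4 vs 6); La³⁺ < Te²⁻ (isoelectronic, higher Z=57 is smaller).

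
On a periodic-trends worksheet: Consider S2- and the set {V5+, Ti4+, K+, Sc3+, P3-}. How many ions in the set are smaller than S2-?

4

All of these have 18 electrons (isoelectronic). With the same electron cloud, the ion with the most protons pulls it in tightest. Nuclear charges: V5+ (Z=23), Ti4+ (Z=22), Sc3+ (Z=21), K+ (Z=19), S2- (Z=16), P3- (Z=15). Highest Z is smallest.
Relative to S2-, the ions that are smaller are V5+, Ti4+, Sc3+, K+. So 4 are smaller.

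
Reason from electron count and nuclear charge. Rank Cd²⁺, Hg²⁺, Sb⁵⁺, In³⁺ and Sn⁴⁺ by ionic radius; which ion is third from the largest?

In³⁺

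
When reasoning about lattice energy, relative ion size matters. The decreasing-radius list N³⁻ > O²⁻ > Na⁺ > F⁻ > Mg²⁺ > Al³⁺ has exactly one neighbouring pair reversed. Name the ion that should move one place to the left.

Check each adjacent pair. Na⁺ and F⁻ are reversed: Na⁺ and F⁻ share 10 electrons; the higher nuclear charge on Na (Z=11) contracts it more, so Na⁺ < F⁻. No other neighbouring pair contradicts the periodic trends, so F⁻ is the ion listed too late.

F⁻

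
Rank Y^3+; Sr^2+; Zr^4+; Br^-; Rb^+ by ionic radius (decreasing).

Br^- > Rb^+ > Sr^2+ > Y^3+ > Zr^4+

Each ion has 36 electrons. The ranking follows nuclear charge in reverse — greater Z gives a smaller radius. Zr^4+ (Z=40), Y^3+ (Z=39), Sr^2+ (Z=38), Rb^+ (Z=37), Br^- (Z=35).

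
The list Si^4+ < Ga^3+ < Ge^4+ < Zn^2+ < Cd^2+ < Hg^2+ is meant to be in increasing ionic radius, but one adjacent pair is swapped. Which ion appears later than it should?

Check each adjacent pair. Ga^3+ and Ge^4+ are reversed: they are isoelectronic (28 e⁻) and Ge has more protons than Ga (32 vs 31), making Ge^4+ smaller. No other neighbouring pair contradicts the periodic trends, so Ge^4+ is the ion listed too late.

Ge^4+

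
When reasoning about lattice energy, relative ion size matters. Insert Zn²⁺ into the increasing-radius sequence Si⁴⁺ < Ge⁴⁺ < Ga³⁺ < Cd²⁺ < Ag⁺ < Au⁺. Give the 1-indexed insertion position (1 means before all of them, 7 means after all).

4

Electron counts and nuclear charges: Si⁴⁺ (Z=14, 10 e⁻), Ge⁴⁺ (Z=32, 28 e⁻), Ga³⁺ (Z=31, 28 e⁻), Zn²⁺ (Z=30, 28 e⁻), Cd²⁺ (Z=48, 46 e⁻), Ag⁺ (Z=47, 46 e⁻), Au⁺ (Z=79, 78 e⁻). Si⁴⁺ < Ge⁴⁺ (same group, 1 shell fewer); Ge⁴⁺ < Ga³⁺ (isoelectronic, higher Z=32 is smaller); Ga³⁺ < Zn²⁺ (both 28 e⁻, Z=31>30); Zn²⁺ < Cd²⁺ (same group, 1 shell fewer); Cd²⁺ < Ag⁺ (isoelectronic, higher Z=48 is smaller); Ag⁺ < Au⁺ (same group, 1 shell fewer).
The complete sequence is Si⁴⁺ < Ge⁴⁺ < Ga³⁺ < Zn²⁺ < Cd²⁺ < Ag⁺ < Au⁺. Zn²⁺ sits at position 4.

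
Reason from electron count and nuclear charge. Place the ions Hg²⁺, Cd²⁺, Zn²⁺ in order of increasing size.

These ions sit in one column with identical charge. Each step down the periodic table adds a principal shell, increasing the radius.

Zn²⁺ < Cd²⁺ < Hg²⁺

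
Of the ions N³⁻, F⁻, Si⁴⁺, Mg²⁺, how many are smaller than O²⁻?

Isoelectronic series (10 e⁻ each). Size is set by nuclear charge: more protons means a smaller ion. Si⁴⁺ (Z=14), Mg²⁺ (Z=12), F⁻ (Z=9), O²⁻ (Z=8), N³⁻ (Z=7).
Placing each against O²⁻: smaller — Si⁴⁺, Mg²⁺, F⁻; larger — N³⁻. So 3 are smaller.

3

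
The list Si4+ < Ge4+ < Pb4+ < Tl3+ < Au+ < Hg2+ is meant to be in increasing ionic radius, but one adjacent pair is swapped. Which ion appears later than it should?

Check each adjacent pair. Au+ and Hg2+ are reversed: Hg2+ and Au+ share 78 electrons; the higher nuclear charge on Hg (Z=80) contracts it more, so Hg2+ < Au+. No other neighbouring pair contradicts the periodic trends, so Hg2+ is the ion listed too late.

Hg2+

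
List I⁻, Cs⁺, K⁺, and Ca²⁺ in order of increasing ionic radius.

Electron counts and nuclear charges: Ca²⁺ has 18 e⁻ (Z=20), K⁺ has 18 e⁻ (Z=19), Cs⁺ has 54 e⁻ (Z=55), I⁻ has 54 e⁻ (Z=53). Ca²⁺ < K⁺ (both 18 e⁻, Z=20>19); K⁺ < Cs⁺ (same group, 2 shells fewer); Cs⁺ < I⁻ (both 54 e⁻, Z=55>53).

Ca²⁺ < K⁺ < Cs⁺ < I⁻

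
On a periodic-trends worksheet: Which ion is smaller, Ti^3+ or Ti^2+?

Ti^3+

These are all Ti ions. Removing more electrons (higher positive charge) pulls the remaining electrons in closer, so Ti^3+ is smallest and Ti^2+ is largest.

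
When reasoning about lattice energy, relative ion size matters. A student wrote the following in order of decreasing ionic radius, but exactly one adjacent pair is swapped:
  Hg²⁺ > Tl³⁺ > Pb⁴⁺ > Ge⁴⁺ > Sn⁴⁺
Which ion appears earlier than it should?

Check each adjacent pair. Ge⁴⁺ and Sn⁴⁺ are reversed: both in group 14 with the same charge; Ge⁴⁺ (period 4) has the smaller radius. No other neighbouring pair contradicts the periodic trends, so Ge⁴⁺ is the ion listed too early.

Ge⁴⁺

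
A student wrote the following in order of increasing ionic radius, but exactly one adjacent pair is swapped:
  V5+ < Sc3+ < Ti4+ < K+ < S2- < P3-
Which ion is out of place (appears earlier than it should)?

Sc3+

Scanning neighbour by neighbour, only Sc3+/Ti4+ violates a trend: they are isoelectronic (18 e⁻) and Ti has more protons than Sc (22 vs 21), making Ti4+ smaller. That makes Sc3+ the one sitting a position early relative to where it belongs.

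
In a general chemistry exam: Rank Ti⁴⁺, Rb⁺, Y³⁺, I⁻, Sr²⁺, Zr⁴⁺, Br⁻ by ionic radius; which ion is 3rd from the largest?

Rb⁺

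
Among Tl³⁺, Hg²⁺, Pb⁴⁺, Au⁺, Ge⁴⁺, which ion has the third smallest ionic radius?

Tl³⁺

Work out protons and electrons: Ge⁴⁺ has 28 e⁻ (Z=32), Pb⁴⁺ has 78 e⁻ (Z=82), Tl³⁺ has 78 e⁻ (Z=81), Hg²⁺ has 78 e⁻ (Z=80), Au⁺ has 78 e⁻ (Z=79). Ge⁴⁺ < Pb⁴⁺ (same group, 2 shells fewer); Pb⁴⁺ < Tl³⁺ (isoelectronic, higher Z=82 is smaller); Tl³⁺ < Hg²⁺ (isoelectronic, higher Z=81 is smaller); Hg²⁺ < Au⁺ (both 78 e⁻, Z=80>79).
So the order is Ge⁴⁺ < Pb⁴⁺ < Tl³⁺ < Hg²⁺ < Au⁺; the 3rd-smallest ion is Tl³⁺.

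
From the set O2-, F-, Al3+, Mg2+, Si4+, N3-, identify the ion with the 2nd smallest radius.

These species are isoelectronic with 10 electrons. The only difference is the number of protons: Si4+ (Z=14), Al3+ (Z=13), Mg2+ (Z=12), F- (Z=9), O2- (Z=8), N3- (Z=7). The strongest nuclear pull (Si4+) gives the smallest ion.
That gives Si4+ < Al3+ < Mg2+ < F- < O2- < N3-. From the smallest end, number 2 is Al3+.

Al3+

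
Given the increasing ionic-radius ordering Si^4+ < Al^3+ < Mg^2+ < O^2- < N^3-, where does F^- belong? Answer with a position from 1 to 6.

4

These species are isoelectronic with 10 electrons. The only difference is the number of protons: Si^4+ (Z=14), Al^3+ (Z=13), Mg^2+ (Z=12), F^- (Z=9), O^2- (Z=8), N^3- (Z=7). The strongest nuclear pull (Si^4+) gives the smallest ion.
With F^- included the full order is Si^4+ < Al^3+ < Mg^2+ < F^- < O^2- < N^3-, so it takes position 4.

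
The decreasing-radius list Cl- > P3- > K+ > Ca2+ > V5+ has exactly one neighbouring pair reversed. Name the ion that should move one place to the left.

P3-

Check each adjacent pair. Cl- and P3- are reversed: both have 18 electrons but Z(Cl)=17 > Z(P)=15, so Cl- should be the smaller of the two. No other neighbouring pair contradicts the periodic trends, so P3- is the ion listed too late.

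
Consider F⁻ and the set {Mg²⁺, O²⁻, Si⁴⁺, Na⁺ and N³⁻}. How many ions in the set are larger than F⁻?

2

All of these have 10 electrons (isoelectronic). With the same electron cloud, the ion with the most protons pulls it in tightest. Nuclear charges: Si⁴⁺ (Z=14), Mg²⁺ (Z=12), Na⁺ (Z=11), F⁻ (Z=9), O²⁻ (Z=8), N³⁻ (Z=7). Highest Z is smallest.
Overall: Si⁴⁺ < Mg²⁺ < Na⁺ < F⁻ < O²⁻ < N³⁻. F⁻ has 3 below it and 2 above. So 2 are larger.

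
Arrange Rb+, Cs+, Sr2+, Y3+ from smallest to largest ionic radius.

First list Z and electron count for each: Y3+ (Z=39, 36 e⁻), Sr2+ (Z=38, 36 e⁻), Rb+ (Z=37, 36 e⁻), Cs+ (Z=55, 54 e⁻). Y3+ < Sr2+ (both 36 e⁻, Z=39>38); Sr2+ < Rb+ (both 36 e⁻, Z=38>37); Rb+ < Cs+ (same group, period 5 vs 6).

Y3+ < Sr2+ < Rb+ < Cs+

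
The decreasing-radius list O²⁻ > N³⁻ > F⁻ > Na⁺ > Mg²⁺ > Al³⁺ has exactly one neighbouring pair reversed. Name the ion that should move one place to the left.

N³⁻

The pair O²⁻, N³⁻ is the wrong way round — both have 10 electrons but Z(O)=8 > Z(N)=7, so O²⁻ should be the smaller of the two. All other adjacent pairs agree with periodic trends, so N³⁻ is the misplaced ion.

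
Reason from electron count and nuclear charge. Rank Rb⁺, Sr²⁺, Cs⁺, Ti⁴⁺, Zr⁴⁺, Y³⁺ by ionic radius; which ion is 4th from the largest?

Y³⁺

Ti⁴⁺ has 18 e⁻ (Z=22), Zr⁴⁺ has 36 e⁻ (Z=40), Y³⁺ has 36 e⁻ (Z=39), Sr²⁺ has 36 e⁻ (Z=38), Rb⁺ has 36 e⁻ (Z=37), Cs⁺ has 54 e⁻ (Z=55). Ti⁴⁺ < Zr⁴⁺ (same group, 1 shell fewer); Zr⁴⁺ < Y³⁺ (isoelectronic, higher Z=40 is smaller); Y³⁺ < Sr²⁺ (both 36 e⁻, Z=39>38); Sr²⁺ < Rb⁺ (isoelectronic, higher Z=38 is smaller); Rb⁺ < Cs⁺ (same group, period 5 vs 6).
Full ascending order: Ti⁴⁺ < Zr⁴⁺ < Y³⁺ < Sr²⁺ < Rb⁺ < Cs⁺. Counting from the largest, position 4 is Y³⁺.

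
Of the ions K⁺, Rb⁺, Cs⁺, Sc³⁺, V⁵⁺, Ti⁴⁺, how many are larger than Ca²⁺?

Tabulating Z and e⁻: V⁵⁺ has 18 e⁻ (Z=23), Ti⁴⁺ has 18 e⁻ (Z=22), Sc³⁺ has 18 e⁻ (Z=21), Ca²⁺ has 18 e⁻ (Z=20), K⁺ has 18 e⁻ (Z=19), Rb⁺ has 36 e⁻ (Z=37), Cs⁺ has 54 e⁻ (Z=55). V⁵⁺ < Ti⁴⁺ (both 18 e⁻, Z=23>22); Ti⁴⁺ < Sc³⁺ (both 18 e⁻, Z=22>21); Sc³⁺ < Ca²⁺ (isoelectronic, higher Z=21 is smaller); Ca²⁺ < K⁺ (isoelectronic, higher Z=20 is smaller); K⁺ < Rb⁺ (same group, period 4 vs 5); Rb⁺ < Cs⁺ (same group, 1 shell fewer).
Relative to Ca²⁺, the ions that are larger are K⁺, Rb⁺, Cs⁺. That's 3.

3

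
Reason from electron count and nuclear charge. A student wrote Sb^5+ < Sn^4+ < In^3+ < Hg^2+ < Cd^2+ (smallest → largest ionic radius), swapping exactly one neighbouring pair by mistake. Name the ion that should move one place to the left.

Cd^2+

The pair Hg^2+, Cd^2+ is the wrong way round — both in group 12 with the same charge; Cd^2+ (period 5) has the smaller radius. All other adjacent pairs agree with periodic trends, so Cd^2+ is the misplaced ion.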